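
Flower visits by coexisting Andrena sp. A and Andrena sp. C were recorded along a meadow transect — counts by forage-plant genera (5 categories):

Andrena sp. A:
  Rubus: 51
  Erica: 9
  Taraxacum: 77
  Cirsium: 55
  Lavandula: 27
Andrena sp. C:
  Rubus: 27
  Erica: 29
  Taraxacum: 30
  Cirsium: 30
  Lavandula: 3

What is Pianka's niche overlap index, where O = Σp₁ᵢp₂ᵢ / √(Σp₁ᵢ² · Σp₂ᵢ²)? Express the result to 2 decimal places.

0.88

Proportions for Andrena sp. A (n=219): 51/219=0.2329, 9/219=0.0411, 77/219=0.3516, 55/219=0.2511, 27/219=0.1233
Proportions for Andrena sp. C (n=119): 27/119=0.2269, 29/119=0.2437, 30/119=0.2521, 30/119=0.2521, 3/119=0.0252
Σ p₁ᵢp₂ᵢ = 0.052845 + 0.010016 + 0.088638 + 0.063302 + 0.003107 = 0.217908
Σp_1ᵢ² = 0.2329² + 0.0411² + 0.3516² + 0.2511² + 0.1233² = 0.054242 + 0.001689 + 0.123623 + 0.063051 + 0.015203 = 0.257808
Σp_2ᵢ² = 0.2269² + 0.2437² + 0.2521² + 0.2521² + 0.0252² = 0.051484 + 0.059390 + 0.063554 + 0.063554 + 0.000635 = 0.238617
O = 0.217908 / √(0.257808 × 0.238617) = 0.217908 / 0.2480270 = 0.8786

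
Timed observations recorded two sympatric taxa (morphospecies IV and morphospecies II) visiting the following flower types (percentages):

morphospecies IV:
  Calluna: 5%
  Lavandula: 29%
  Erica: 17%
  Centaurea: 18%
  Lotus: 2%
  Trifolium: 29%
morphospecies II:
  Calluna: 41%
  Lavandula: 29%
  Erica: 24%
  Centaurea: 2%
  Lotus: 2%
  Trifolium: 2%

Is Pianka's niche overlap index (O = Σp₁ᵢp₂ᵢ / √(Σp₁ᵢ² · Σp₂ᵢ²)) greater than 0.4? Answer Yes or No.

Yes

Convert percentages to proportions (divide by 100).
Σ p₁ᵢp₂ᵢ = 0.0205 + 0.0841 + 0.0408 + 0.0036 + 0.0004 + 0.0058 = 0.1552
Σp_1ᵢ² = 0.05² + 0.29² + 0.17² + 0.18² + 0.02² + 0.29² = 0.0025 + 0.0841 + 0.0289 + 0.0324 + 0.0004 + 0.0841 = 0.2324
Σp_2ᵢ² = 0.41² + 0.29² + 0.24² + 0.02² + 0.02² + 0.02² = 0.1681 + 0.0841 + 0.0576 + 0.0004 + 0.0004 + 0.0004 = 0.3110
O = 0.1552 / √(0.2324 × 0.3110) = 0.1552 / 0.26884 = 0.5773
O = 0.5773 > 0.4 → Yes.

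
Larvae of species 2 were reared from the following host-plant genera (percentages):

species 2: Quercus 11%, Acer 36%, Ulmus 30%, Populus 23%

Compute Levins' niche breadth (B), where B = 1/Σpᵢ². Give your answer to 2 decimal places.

Convert percentages to proportions (divide by 100).
Σpᵢ² = 0.11² + 0.36² + 0.30² + 0.23² = 0.0121 + 0.1296 + 0.0900 + 0.0529 = 0.2846
B = 1 / 0.2846 = 3.5137

3.51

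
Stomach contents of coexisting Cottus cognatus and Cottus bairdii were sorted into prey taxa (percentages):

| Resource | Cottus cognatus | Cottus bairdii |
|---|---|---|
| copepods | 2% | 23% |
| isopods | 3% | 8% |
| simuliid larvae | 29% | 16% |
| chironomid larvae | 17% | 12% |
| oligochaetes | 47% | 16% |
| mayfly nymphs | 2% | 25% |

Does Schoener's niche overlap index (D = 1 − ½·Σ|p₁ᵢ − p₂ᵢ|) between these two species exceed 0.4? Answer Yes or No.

Yes

Convert percentages to proportions (divide by 100).
Σ|p₁ᵢ − p₂ᵢ| = 0.21 + 0.05 + 0.13 + 0.05 + 0.31 + 0.23 = 0.98
D = 1 − ½ × 0.98 = 1 − 0.490 = 0.5100
D = 0.5100 > 0.4 → Yes.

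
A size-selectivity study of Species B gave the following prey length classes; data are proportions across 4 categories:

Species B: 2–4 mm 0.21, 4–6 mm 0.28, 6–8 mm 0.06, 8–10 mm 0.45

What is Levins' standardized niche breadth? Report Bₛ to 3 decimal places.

0.681

Σpᵢ² = 0.21² + 0.28² + 0.06² + 0.45² = 0.0441 + 0.0784 + 0.0036 + 0.2025 = 0.3286
B = 1 / 0.3286 = 3.04321
Bₛ = (B − 1)/(n − 1) = (3.04321 − 1)/(4 − 1) = 2.04321/3 = 0.68107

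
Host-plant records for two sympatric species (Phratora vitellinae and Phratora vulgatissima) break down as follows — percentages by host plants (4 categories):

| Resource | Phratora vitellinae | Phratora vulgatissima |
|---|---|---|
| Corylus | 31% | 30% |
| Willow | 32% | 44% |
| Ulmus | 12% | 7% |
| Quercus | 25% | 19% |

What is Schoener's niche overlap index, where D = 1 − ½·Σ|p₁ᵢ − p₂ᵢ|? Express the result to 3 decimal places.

Convert percentages to proportions (divide by 100).
Σ|p₁ᵢ − p₂ᵢ| = 0.01 + 0.12 + 0.05 + 0.06 = 0.24
D = 1 − ½ × 0.24 = 1 − 0.120 = 0.88000

0.880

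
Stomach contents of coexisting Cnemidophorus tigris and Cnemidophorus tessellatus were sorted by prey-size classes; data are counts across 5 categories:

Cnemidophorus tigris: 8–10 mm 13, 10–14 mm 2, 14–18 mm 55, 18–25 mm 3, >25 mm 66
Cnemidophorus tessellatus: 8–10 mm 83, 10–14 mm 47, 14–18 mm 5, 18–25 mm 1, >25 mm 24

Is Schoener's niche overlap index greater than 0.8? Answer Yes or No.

No

Proportions for Cnemidophorus tigris (n=139): 13/139=0.0935, 2/139=0.0144, 55/139=0.3957, 3/139=0.0216, 66/139=0.4748
Proportions for Cnemidophorus tessellatus (n=160): 83/160=0.5188, 47/160=0.2938, 5/160=0.0313, 1/160=0.0063, 24/160=0.1500
Σ|p₁ᵢ − p₂ᵢ| = 0.4253 + 0.2794 + 0.3644 + 0.0153 + 0.3248 = 1.4092
D = 1 − ½ × 1.4092 = 1 − 0.70460 = 0.29540
D = 0.29540 < 0.8 → No.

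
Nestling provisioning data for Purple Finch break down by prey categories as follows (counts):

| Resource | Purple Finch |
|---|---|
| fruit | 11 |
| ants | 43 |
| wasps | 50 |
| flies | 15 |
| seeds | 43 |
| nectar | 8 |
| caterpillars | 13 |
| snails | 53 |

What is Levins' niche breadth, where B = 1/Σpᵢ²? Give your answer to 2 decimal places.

5.81

Proportions for Purple Finch (n=236): 11/236=0.0466, 43/236=0.1822, 50/236=0.2119, 15/236=0.0636, 43/236=0.1822, 8/236=0.0339, 13/236=0.0551, 53/236=0.2246
Σpᵢ² = 0.0466² + 0.1822² + 0.2119² + 0.0636² + 0.1822² + 0.0339² + 0.0551² + 0.2246² = 0.002172 + 0.033197 + 0.044902 + 0.004045 + 0.033197 + 0.001149 + 0.003036 + 0.050445 = 0.172143
B = 1 / 0.172143 = 5.8091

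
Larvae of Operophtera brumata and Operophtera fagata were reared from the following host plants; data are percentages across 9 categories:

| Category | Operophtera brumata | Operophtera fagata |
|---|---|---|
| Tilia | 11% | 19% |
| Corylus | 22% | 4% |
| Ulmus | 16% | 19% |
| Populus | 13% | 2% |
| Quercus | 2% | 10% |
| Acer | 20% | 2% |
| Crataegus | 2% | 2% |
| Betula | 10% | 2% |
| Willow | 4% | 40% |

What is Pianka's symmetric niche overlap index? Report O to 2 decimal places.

Convert percentages to proportions (divide by 100).
Σ p₁ᵢp₂ᵢ = 0.0209 + 0.0088 + 0.0304 + 0.0026 + 0.0020 + 0.0040 + 0.0004 + 0.0020 + 0.0160 = 0.0871
Σp_1ᵢ² = 0.11² + 0.22² + 0.16² + 0.13² + 0.02² + 0.20² + 0.02² + 0.10² + 0.04² = 0.0121 + 0.0484 + 0.0256 + 0.0169 + 0.0004 + 0.0400 + 0.0004 + 0.0100 + 0.0016 = 0.1554
Σp_2ᵢ² = 0.19² + 0.04² + 0.19² + 0.02² + 0.10² + 0.02² + 0.02² + 0.02² + 0.40² = 0.0361 + 0.0016 + 0.0361 + 0.0004 + 0.0100 + 0.0004 + 0.0004 + 0.0004 + 0.1600 = 0.2454
O = 0.0871 / √(0.1554 × 0.2454) = 0.0871 / 0.19528 = 0.4460

0.45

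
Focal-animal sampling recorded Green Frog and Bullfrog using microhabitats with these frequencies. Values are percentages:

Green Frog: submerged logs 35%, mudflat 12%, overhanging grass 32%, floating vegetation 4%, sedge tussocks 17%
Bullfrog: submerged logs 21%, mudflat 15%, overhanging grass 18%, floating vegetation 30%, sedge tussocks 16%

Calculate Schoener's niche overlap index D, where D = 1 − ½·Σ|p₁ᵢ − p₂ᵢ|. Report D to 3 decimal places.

Convert percentages to proportions (divide by 100).
Σ|p₁ᵢ − p₂ᵢ| = 0.14 + 0.03 + 0.14 + 0.26 + 0.01 = 0.58
D = 1 − ½ × 0.58 = 1 − 0.290 = 0.71000

0.710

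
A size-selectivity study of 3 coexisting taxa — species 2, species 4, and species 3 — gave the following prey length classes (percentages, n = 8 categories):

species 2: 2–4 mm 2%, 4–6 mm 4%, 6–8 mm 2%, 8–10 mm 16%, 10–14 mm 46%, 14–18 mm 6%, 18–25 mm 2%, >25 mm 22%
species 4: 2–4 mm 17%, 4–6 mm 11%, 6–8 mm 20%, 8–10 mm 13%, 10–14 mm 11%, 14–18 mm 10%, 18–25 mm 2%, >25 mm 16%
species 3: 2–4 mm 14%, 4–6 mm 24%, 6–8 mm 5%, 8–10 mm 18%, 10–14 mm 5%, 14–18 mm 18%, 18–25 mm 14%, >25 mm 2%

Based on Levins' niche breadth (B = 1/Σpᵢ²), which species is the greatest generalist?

species 4

Convert percentages to proportions (divide by 100).
Σp_2ᵢ² = 0.02² + 0.04² + 0.02² + 0.16² + 0.46² + 0.06² + 0.02² + 0.22² = 0.0004 + 0.0016 + 0.0004 + 0.0256 + 0.2116 + 0.0036 + 0.0004 + 0.0484 = 0.2920
B_2 = 1 / 0.2920 = 3.4247
Σp_4ᵢ² = 0.17² + 0.11² + 0.20² + 0.13² + 0.11² + 0.10² + 0.02² + 0.16² = 0.0289 + 0.0121 + 0.0400 + 0.0169 + 0.0121 + 0.0100 + 0.0004 + 0.0256 = 0.1460
B_4 = 1 / 0.1460 = 6.8493
Σp_3ᵢ² = 0.14² + 0.24² + 0.05² + 0.18² + 0.05² + 0.18² + 0.14² + 0.02² = 0.0196 + 0.0576 + 0.0025 + 0.0324 + 0.0025 + 0.0324 + 0.0196 + 0.0004 = 0.1670
B_3 = 1 / 0.1670 = 5.9880
Highest B → broadest niche (most generalist): species 4 (B = 6.85).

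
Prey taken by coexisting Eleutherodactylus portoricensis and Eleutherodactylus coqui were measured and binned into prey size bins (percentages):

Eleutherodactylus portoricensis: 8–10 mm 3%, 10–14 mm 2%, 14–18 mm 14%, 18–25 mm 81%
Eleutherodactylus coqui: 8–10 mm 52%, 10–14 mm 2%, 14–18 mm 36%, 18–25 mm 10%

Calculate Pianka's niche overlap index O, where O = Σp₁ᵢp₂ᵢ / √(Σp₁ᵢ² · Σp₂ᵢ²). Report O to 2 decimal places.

0.28

Convert percentages to proportions (divide by 100).
Σ p₁ᵢp₂ᵢ = 0.0156 + 0.0004 + 0.0504 + 0.0810 = 0.1474
Σp_1ᵢ² = 0.03² + 0.02² + 0.14² + 0.81² = 0.0009 + 0.0004 + 0.0196 + 0.6561 = 0.6770
Σp_2ᵢ² = 0.52² + 0.02² + 0.36² + 0.10² = 0.2704 + 0.0004 + 0.1296 + 0.0100 = 0.4104
O = 0.1474 / √(0.6770 × 0.4104) = 0.1474 / 0.52711 = 0.2796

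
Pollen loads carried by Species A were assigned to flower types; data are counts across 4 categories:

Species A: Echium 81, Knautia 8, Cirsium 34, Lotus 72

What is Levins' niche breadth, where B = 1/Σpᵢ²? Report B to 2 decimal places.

Proportions for Species A (n=195): 81/195=0.4154, 8/195=0.0410, 34/195=0.1744, 72/195=0.3692
Σpᵢ² = 0.4154² + 0.0410² + 0.1744² + 0.3692² = 0.172557 + 0.001681 + 0.030415 + 0.136309 = 0.340962
B = 1 / 0.340962 = 2.9329

2.93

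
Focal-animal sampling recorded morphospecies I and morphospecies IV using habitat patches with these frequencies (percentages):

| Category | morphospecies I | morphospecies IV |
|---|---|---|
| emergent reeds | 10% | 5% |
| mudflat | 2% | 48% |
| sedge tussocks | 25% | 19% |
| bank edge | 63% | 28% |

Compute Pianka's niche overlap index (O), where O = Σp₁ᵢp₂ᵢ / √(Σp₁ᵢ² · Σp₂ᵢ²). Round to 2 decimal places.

0.59

Convert percentages to proportions (divide by 100).
Σ p₁ᵢp₂ᵢ = 0.0050 + 0.0096 + 0.0475 + 0.1764 = 0.2385
Σp_1ᵢ² = 0.10² + 0.02² + 0.25² + 0.63² = 0.0100 + 0.0004 + 0.0625 + 0.3969 = 0.4698
Σp_2ᵢ² = 0.05² + 0.48² + 0.19² + 0.28² = 0.0025 + 0.2304 + 0.0361 + 0.0784 = 0.3474
O = 0.2385 / √(0.4698 × 0.3474) = 0.2385 / 0.40399 = 0.5904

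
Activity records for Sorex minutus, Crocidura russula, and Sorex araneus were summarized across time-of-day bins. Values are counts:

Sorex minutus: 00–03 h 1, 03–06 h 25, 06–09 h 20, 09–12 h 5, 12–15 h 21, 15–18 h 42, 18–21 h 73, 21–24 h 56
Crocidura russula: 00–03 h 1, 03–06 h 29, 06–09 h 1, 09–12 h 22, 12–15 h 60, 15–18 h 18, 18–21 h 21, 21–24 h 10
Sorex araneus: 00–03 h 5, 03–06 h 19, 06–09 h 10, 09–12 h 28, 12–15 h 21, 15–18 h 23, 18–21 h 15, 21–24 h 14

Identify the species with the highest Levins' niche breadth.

Sorex araneus

Proportions for Sorex minutus (n=243): 1/243=0.0041, 25/243=0.1029, 20/243=0.0823, 5/243=0.0206, 21/243=0.0864, 42/243=0.1728, 73/243=0.3004, 56/243=0.2305
Proportions for Crocidura russula (n=162): 1/162=0.0062, 29/162=0.1790, 1/162=0.0062, 22/162=0.1358, 60/162=0.3704, 18/162=0.1111, 21/162=0.1296, 10/162=0.0617
Proportions for Sorex araneus (n=135): 5/135=0.0370, 19/135=0.1407, 10/135=0.0741, 28/135=0.2074, 21/135=0.1556, 23/135=0.1704, 15/135=0.1111, 14/135=0.1037
Σp_minuᵢ² = 0.0041² + 0.1029² + 0.0823² + 0.0206² + 0.0864² + 0.1728² + 0.3004² + 0.2305² = 0.000017 + 0.010588 + 0.006773 + 0.000424 + 0.007465 + 0.029860 + 0.090240 + 0.053130 = 0.198497
B_minu = 1 / 0.198497 = 5.0379
Σp_russᵢ² = 0.0062² + 0.1790² + 0.0062² + 0.1358² + 0.3704² + 0.1111² + 0.1296² + 0.0617² = 0.000038 + 0.032041 + 0.000038 + 0.018442 + 0.137196 + 0.012343 + 0.016796 + 0.003807 = 0.220701
B_russ = 1 / 0.220701 = 4.5310
Σp_aranᵢ² = 0.0370² + 0.1407² + 0.0741² + 0.2074² + 0.1556² + 0.1704² + 0.1111² + 0.1037² = 0.001369 + 0.019796 + 0.005491 + 0.043015 + 0.024211 + 0.029036 + 0.012343 + 0.010754 = 0.146015
B_aran = 1 / 0.146015 = 6.8486
Highest B → broadest niche (most generalist): Sorex araneus (B = 6.85).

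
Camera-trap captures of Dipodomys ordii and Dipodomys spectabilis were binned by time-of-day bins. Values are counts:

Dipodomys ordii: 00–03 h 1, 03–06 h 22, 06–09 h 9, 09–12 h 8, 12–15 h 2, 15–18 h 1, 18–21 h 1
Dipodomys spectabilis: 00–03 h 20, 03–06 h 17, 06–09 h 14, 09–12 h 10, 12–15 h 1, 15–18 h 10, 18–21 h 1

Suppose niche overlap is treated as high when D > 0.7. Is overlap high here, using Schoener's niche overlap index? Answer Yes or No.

Proportions for Dipodomys ordii (n=44): 1/44=0.0227, 22/44=0.5000, 9/44=0.2045, 8/44=0.1818, 2/44=0.0455, 1/44=0.0227, 1/44=0.0227
Proportions for Dipodomys spectabilis (n=73): 20/73=0.2740, 17/73=0.2329, 14/73=0.1918, 10/73=0.1370, 1/73=0.0137, 10/73=0.1370, 1/73=0.0137
Σ|p₁ᵢ − p₂ᵢ| = 0.2513 + 0.2671 + 0.0127 + 0.0448 + 0.0318 + 0.1143 + 0.0090 = 0.7310
D = 1 − ½ × 0.7310 = 1 − 0.36550 = 0.63450
D = 0.63450 < 0.7 → No.

No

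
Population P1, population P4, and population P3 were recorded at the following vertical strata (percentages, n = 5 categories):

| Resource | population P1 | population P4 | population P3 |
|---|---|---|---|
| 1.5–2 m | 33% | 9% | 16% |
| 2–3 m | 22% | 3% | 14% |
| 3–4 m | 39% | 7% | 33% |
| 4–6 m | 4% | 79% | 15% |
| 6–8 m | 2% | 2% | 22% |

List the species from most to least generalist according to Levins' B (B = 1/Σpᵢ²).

population P3 > population P1 > population P4

Convert percentages to proportions (divide by 100).
Σp_P1ᵢ² = 0.33² + 0.22² + 0.39² + 0.04² + 0.02² = 0.1089 + 0.0484 + 0.1521 + 0.0016 + 0.0004 = 0.3114
B_P1 = 1 / 0.3114 = 3.2113
Σp_P4ᵢ² = 0.09² + 0.03² + 0.07² + 0.79² + 0.02² = 0.0081 + 0.0009 + 0.0049 + 0.6241 + 0.0004 = 0.6384
B_P4 = 1 / 0.6384 = 1.5664
Σp_P3ᵢ² = 0.16² + 0.14² + 0.33² + 0.15² + 0.22² = 0.0256 + 0.0196 + 0.1089 + 0.0225 + 0.0484 = 0.2250
B_P3 = 1 / 0.2250 = 4.4444
Ranking by B (broadest → narrowest): population P3 (4.44) > population P1 (3.21) > population P4 (1.57)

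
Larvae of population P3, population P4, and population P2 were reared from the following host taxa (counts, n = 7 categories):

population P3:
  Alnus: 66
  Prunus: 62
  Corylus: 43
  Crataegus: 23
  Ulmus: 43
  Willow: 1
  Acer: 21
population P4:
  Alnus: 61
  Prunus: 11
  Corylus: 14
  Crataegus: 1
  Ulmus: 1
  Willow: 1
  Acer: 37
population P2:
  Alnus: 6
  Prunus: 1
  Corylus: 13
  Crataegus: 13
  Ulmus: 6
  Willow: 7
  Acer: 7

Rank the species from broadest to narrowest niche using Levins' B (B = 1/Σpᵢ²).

Proportions for population P3 (n=259): 66/259=0.2548, 62/259=0.2394, 43/259=0.1660, 23/259=0.0888, 43/259=0.1660, 1/259=0.0039, 21/259=0.0811
Proportions for population P4 (n=126): 61/126=0.4841, 11/126=0.0873, 14/126=0.1111, 1/126=0.0079, 1/126=0.0079, 1/126=0.0079, 37/126=0.2937
Proportions for population P2 (n=53): 6/53=0.1132, 1/53=0.0189, 13/53=0.2453, 13/53=0.2453, 6/53=0.1132, 7/53=0.1321, 7/53=0.1321
Σp_P3ᵢ² = 0.2548² + 0.2394² + 0.1660² + 0.0888² + 0.1660² + 0.0039² + 0.0811² = 0.064923 + 0.057312 + 0.027556 + 0.007885 + 0.027556 + 0.000015 + 0.006577 = 0.191824
B_P3 = 1 / 0.191824 = 5.2131
Σp_P4ᵢ² = 0.4841² + 0.0873² + 0.1111² + 0.0079² + 0.0079² + 0.0079² + 0.2937² = 0.234353 + 0.007621 + 0.012343 + 0.000062 + 0.000062 + 0.000062 + 0.086260 = 0.340763
B_P4 = 1 / 0.340763 = 2.9346
Σp_P2ᵢ² = 0.1132² + 0.0189² + 0.2453² + 0.2453² + 0.1132² + 0.1321² + 0.1321² = 0.012814 + 0.000357 + 0.060172 + 0.060172 + 0.012814 + 0.017450 + 0.017450 = 0.181229
B_P2 = 1 / 0.181229 = 5.5179
Ranking by B (broadest → narrowest): population P2 (5.52) > population P3 (5.21) > population P4 (2.93)

population P2 > population P3 > population P4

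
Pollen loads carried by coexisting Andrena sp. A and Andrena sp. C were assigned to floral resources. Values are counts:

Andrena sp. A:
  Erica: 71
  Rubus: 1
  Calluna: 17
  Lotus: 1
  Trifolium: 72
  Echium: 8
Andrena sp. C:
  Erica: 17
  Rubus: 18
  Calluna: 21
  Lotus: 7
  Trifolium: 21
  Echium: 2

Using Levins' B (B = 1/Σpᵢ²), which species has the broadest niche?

Andrena sp. C

Proportions for Andrena sp. A (n=170): 71/170=0.4176, 1/170=0.0059, 17/170=0.1000, 1/170=0.0059, 72/170=0.4235, 8/170=0.0471
Proportions for Andrena sp. C (n=86): 17/86=0.1977, 18/86=0.2093, 21/86=0.2442, 7/86=0.0814, 21/86=0.2442, 2/86=0.0233
Σp_Aᵢ² = 0.4176² + 0.0059² + 0.1000² + 0.0059² + 0.4235² + 0.0471² = 0.174390 + 0.000035 + 0.010000 + 0.000035 + 0.179352 + 0.002218 = 0.366030
B_A = 1 / 0.366030 = 2.7320
Σp_Cᵢ² = 0.1977² + 0.2093² + 0.2442² + 0.0814² + 0.2442² + 0.0233² = 0.039085 + 0.043806 + 0.059634 + 0.006626 + 0.059634 + 0.000543 = 0.209328
B_C = 1 / 0.209328 = 4.7772
Highest B → broadest niche (most generalist): Andrena sp. C (B = 4.78).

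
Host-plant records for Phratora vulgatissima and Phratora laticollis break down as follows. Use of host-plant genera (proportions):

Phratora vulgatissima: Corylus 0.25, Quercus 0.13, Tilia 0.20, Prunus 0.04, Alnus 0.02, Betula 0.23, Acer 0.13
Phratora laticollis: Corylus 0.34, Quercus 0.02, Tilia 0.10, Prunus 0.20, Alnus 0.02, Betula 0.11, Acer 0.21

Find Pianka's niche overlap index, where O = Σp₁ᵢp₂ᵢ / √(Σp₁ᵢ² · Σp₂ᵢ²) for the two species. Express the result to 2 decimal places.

0.82

Σ p₁ᵢp₂ᵢ = 0.0850 + 0.0026 + 0.0200 + 0.0080 + 0.0004 + 0.0253 + 0.0273 = 0.1686
Σp_1ᵢ² = 0.25² + 0.13² + 0.20² + 0.04² + 0.02² + 0.23² + 0.13² = 0.0625 + 0.0169 + 0.0400 + 0.0016 + 0.0004 + 0.0529 + 0.0169 = 0.1912
Σp_2ᵢ² = 0.34² + 0.02² + 0.10² + 0.20² + 0.02² + 0.11² + 0.21² = 0.1156 + 0.0004 + 0.0100 + 0.0400 + 0.0004 + 0.0121 + 0.0441 = 0.2226
O = 0.1686 / √(0.1912 × 0.2226) = 0.1686 / 0.20630 = 0.8173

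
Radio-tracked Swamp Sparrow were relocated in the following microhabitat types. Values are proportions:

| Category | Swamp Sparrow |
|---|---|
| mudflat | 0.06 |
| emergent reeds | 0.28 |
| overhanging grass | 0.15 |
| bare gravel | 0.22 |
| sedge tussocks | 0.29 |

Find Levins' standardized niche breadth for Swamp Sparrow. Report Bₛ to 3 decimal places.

Σpᵢ² = 0.06² + 0.28² + 0.15² + 0.22² + 0.29² = 0.0036 + 0.0784 + 0.0225 + 0.0484 + 0.0841 = 0.2370
B = 1 / 0.2370 = 4.21941
Bₛ = (B − 1)/(n − 1) = (4.21941 − 1)/(5 − 1) = 3.21941/4 = 0.80485

0.805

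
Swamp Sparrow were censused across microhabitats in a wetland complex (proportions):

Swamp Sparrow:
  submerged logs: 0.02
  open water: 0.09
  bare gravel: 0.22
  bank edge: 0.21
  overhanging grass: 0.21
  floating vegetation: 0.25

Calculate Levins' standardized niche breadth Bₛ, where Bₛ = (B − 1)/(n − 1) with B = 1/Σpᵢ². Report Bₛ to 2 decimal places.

0.76

Σpᵢ² = 0.02² + 0.09² + 0.22² + 0.21² + 0.21² + 0.25² = 0.0004 + 0.0081 + 0.0484 + 0.0441 + 0.0441 + 0.0625 = 0.2076
B = 1 / 0.2076 = 4.8170
Bₛ = (B − 1)/(n − 1) = (4.8170 − 1)/(6 − 1) = 3.8170/5 = 0.7634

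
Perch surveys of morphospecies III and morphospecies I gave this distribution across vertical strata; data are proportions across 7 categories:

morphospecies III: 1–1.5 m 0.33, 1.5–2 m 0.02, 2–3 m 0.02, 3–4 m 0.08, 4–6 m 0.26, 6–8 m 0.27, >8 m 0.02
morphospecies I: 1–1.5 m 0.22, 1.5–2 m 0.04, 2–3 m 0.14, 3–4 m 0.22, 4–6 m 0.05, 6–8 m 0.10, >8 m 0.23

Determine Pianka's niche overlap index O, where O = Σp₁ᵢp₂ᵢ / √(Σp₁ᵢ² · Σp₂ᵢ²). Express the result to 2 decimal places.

0.64

Σ p₁ᵢp₂ᵢ = 0.0726 + 0.0008 + 0.0028 + 0.0176 + 0.0130 + 0.0270 + 0.0046 = 0.1384
Σp_1ᵢ² = 0.33² + 0.02² + 0.02² + 0.08² + 0.26² + 0.27² + 0.02² = 0.1089 + 0.0004 + 0.0004 + 0.0064 + 0.0676 + 0.0729 + 0.0004 = 0.2570
Σp_2ᵢ² = 0.22² + 0.04² + 0.14² + 0.22² + 0.05² + 0.10² + 0.23² = 0.0484 + 0.0016 + 0.0196 + 0.0484 + 0.0025 + 0.0100 + 0.0529 = 0.1834
O = 0.1384 / √(0.2570 × 0.1834) = 0.1384 / 0.21710 = 0.6375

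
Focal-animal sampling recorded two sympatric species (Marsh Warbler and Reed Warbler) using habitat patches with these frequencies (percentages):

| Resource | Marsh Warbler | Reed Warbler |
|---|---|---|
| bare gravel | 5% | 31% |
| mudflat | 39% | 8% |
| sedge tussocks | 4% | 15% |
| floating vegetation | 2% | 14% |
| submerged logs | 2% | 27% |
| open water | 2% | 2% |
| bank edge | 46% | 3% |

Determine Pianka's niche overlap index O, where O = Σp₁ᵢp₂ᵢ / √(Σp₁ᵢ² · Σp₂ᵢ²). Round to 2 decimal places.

0.26

Convert percentages to proportions (divide by 100).
Σ p₁ᵢp₂ᵢ = 0.0155 + 0.0312 + 0.0060 + 0.0028 + 0.0054 + 0.0004 + 0.0138 = 0.0751
Σp_1ᵢ² = 0.05² + 0.39² + 0.04² + 0.02² + 0.02² + 0.02² + 0.46² = 0.0025 + 0.1521 + 0.0016 + 0.0004 + 0.0004 + 0.0004 + 0.2116 = 0.3690
Σp_2ᵢ² = 0.31² + 0.08² + 0.15² + 0.14² + 0.27² + 0.02² + 0.03² = 0.0961 + 0.0064 + 0.0225 + 0.0196 + 0.0729 + 0.0004 + 0.0009 = 0.2188
O = 0.0751 / √(0.3690 × 0.2188) = 0.0751 / 0.28414 = 0.2643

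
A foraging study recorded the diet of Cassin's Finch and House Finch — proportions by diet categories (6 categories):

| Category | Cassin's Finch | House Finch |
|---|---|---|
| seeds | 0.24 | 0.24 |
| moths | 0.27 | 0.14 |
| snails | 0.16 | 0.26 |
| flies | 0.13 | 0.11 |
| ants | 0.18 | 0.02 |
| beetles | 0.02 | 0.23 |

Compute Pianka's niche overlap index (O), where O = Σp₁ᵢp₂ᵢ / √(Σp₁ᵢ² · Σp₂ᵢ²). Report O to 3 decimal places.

Σ p₁ᵢp₂ᵢ = 0.0576 + 0.0378 + 0.0416 + 0.0143 + 0.0036 + 0.0046 = 0.1595
Σp_1ᵢ² = 0.24² + 0.27² + 0.16² + 0.13² + 0.18² + 0.02² = 0.0576 + 0.0729 + 0.0256 + 0.0169 + 0.0324 + 0.0004 = 0.2058
Σp_2ᵢ² = 0.24² + 0.14² + 0.26² + 0.11² + 0.02² + 0.23² = 0.0576 + 0.0196 + 0.0676 + 0.0121 + 0.0004 + 0.0529 = 0.2102
O = 0.1595 / √(0.2058 × 0.2102) = 0.1595 / 0.207988 = 0.76687

0.767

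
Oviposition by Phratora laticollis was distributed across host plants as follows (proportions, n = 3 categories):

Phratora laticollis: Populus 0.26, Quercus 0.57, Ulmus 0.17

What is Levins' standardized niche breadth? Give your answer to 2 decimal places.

Σpᵢ² = 0.26² + 0.57² + 0.17² = 0.0676 + 0.3249 + 0.0289 = 0.4214
B = 1 / 0.4214 = 2.3730
Bₛ = (B − 1)/(n − 1) = (2.3730 − 1)/(3 − 1) = 1.3730/2 = 0.6865

0.69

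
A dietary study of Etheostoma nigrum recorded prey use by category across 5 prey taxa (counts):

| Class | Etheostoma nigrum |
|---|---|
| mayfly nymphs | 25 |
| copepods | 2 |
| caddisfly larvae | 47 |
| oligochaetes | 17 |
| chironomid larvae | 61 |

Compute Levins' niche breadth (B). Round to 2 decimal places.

3.37

Proportions for Etheostoma nigrum (n=152): 25/152=0.1645, 2/152=0.0132, 47/152=0.3092, 17/152=0.1118, 61/152=0.4013
Σpᵢ² = 0.1645² + 0.0132² + 0.3092² + 0.1118² + 0.4013² = 0.027060 + 0.000174 + 0.095605 + 0.012499 + 0.161042 = 0.296380
B = 1 / 0.296380 = 3.3740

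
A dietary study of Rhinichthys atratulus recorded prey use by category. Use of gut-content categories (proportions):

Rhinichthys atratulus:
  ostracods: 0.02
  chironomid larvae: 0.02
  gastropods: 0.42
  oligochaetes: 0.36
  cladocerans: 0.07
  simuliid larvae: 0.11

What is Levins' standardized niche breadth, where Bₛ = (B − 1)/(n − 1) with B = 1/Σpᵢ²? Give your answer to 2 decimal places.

0.42

Σpᵢ² = 0.02² + 0.02² + 0.42² + 0.36² + 0.07² + 0.11² = 0.0004 + 0.0004 + 0.1764 + 0.1296 + 0.0049 + 0.0121 = 0.3238
B = 1 / 0.3238 = 3.0883
Bₛ = (B − 1)/(n − 1) = (3.0883 − 1)/(6 − 1) = 2.0883/5 = 0.4177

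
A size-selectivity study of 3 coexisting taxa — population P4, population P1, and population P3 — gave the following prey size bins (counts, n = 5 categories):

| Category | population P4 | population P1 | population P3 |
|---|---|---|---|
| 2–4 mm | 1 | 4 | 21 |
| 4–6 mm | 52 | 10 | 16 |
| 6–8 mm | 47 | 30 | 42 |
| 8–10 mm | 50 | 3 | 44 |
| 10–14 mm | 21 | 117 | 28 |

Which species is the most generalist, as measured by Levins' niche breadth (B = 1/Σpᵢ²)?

Proportions for population P4 (n=171): 1/171=0.0058, 52/171=0.3041, 47/171=0.2749, 50/171=0.2924, 21/171=0.1228
Proportions for population P1 (n=164): 4/164=0.0244, 10/164=0.0610, 30/164=0.1829, 3/164=0.0183, 117/164=0.7134
Proportions for population P3 (n=151): 21/151=0.1391, 16/151=0.1060, 42/151=0.2781, 44/151=0.2914, 28/151=0.1854
Σp_P4ᵢ² = 0.0058² + 0.3041² + 0.2749² + 0.2924² + 0.1228² = 0.000034 + 0.092477 + 0.075570 + 0.085498 + 0.015080 = 0.268659
B_P4 = 1 / 0.268659 = 3.7222
Σp_P1ᵢ² = 0.0244² + 0.0610² + 0.1829² + 0.0183² + 0.7134² = 0.000595 + 0.003721 + 0.033452 + 0.000335 + 0.508940 = 0.547043
B_P1 = 1 / 0.547043 = 1.8280
Σp_P3ᵢ² = 0.1391² + 0.1060² + 0.2781² + 0.2914² + 0.1854² = 0.019349 + 0.011236 + 0.077340 + 0.084914 + 0.034373 = 0.227212
B_P3 = 1 / 0.227212 = 4.4012
Highest B → broadest niche (most generalist): population P3 (B = 4.40).

population P3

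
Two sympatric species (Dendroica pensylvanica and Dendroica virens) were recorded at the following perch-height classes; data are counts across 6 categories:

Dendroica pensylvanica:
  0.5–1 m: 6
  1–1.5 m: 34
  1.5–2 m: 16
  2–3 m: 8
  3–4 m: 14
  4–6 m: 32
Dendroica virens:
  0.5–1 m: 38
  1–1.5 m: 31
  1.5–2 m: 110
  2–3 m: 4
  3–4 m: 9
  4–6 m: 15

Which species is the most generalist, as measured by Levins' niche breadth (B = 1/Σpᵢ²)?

Dendroica pensylvanica

Proportions for Dendroica pensylvanica (n=110): 6/110=0.0545, 34/110=0.3091, 16/110=0.1455, 8/110=0.0727, 14/110=0.1273, 32/110=0.2909
Proportions for Dendroica virens (n=207): 38/207=0.1836, 31/207=0.1498, 110/207=0.5314, 4/207=0.0193, 9/207=0.0435, 15/207=0.0725
Σp_pensᵢ² = 0.0545² + 0.3091² + 0.1455² + 0.0727² + 0.1273² + 0.2909² = 0.002970 + 0.095543 + 0.021170 + 0.005285 + 0.016205 + 0.084623 = 0.225796
B_pens = 1 / 0.225796 = 4.4288
Σp_vireᵢ² = 0.1836² + 0.1498² + 0.5314² + 0.0193² + 0.0435² + 0.0725² = 0.033709 + 0.022440 + 0.282386 + 0.000372 + 0.001892 + 0.005256 = 0.346055
B_vire = 1 / 0.346055 = 2.8897
Highest B → broadest niche (most generalist): Dendroica pensylvanica (B = 4.43).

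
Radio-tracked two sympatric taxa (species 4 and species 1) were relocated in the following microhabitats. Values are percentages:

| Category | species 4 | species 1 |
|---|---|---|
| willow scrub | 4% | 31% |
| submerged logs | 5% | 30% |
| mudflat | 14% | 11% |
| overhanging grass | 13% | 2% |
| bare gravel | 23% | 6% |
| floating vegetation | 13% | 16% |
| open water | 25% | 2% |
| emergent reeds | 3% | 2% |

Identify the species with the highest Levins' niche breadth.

species 4

Convert percentages to proportions (divide by 100).
Σp_4ᵢ² = 0.04² + 0.05² + 0.14² + 0.13² + 0.23² + 0.13² + 0.25² + 0.03² = 0.0016 + 0.0025 + 0.0196 + 0.0169 + 0.0529 + 0.0169 + 0.0625 + 0.0009 = 0.1738
B_4 = 1 / 0.1738 = 5.7537
Σp_1ᵢ² = 0.31² + 0.30² + 0.11² + 0.02² + 0.06² + 0.16² + 0.02² + 0.02² = 0.0961 + 0.0900 + 0.0121 + 0.0004 + 0.0036 + 0.0256 + 0.0004 + 0.0004 = 0.2286
B_1 = 1 / 0.2286 = 4.3745
Highest B → broadest niche (most generalist): species 4 (B = 5.75).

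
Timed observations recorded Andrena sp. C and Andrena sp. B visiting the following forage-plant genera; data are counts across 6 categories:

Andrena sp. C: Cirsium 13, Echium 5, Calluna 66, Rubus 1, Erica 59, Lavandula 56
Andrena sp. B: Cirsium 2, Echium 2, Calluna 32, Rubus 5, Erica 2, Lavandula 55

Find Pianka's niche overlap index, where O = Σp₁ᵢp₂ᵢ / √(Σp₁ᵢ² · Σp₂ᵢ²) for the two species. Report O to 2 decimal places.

0.79

Proportions for Andrena sp. C (n=200): 13/200=0.0650, 5/200=0.0250, 66/200=0.3300, 1/200=0.0050, 59/200=0.2950, 56/200=0.2800
Proportions for Andrena sp. B (n=98): 2/98=0.0204, 2/98=0.0204, 32/98=0.3265, 5/98=0.0510, 2/98=0.0204, 55/98=0.5612
Σ p₁ᵢp₂ᵢ = 0.001326 + 0.000510 + 0.107745 + 0.000255 + 0.006018 + 0.157136 = 0.272990
Σp_1ᵢ² = 0.0650² + 0.0250² + 0.3300² + 0.0050² + 0.2950² + 0.2800² = 0.004225 + 0.000625 + 0.108900 + 0.000025 + 0.087025 + 0.078400 = 0.279200
Σp_2ᵢ² = 0.0204² + 0.0204² + 0.3265² + 0.0510² + 0.0204² + 0.5612² = 0.000416 + 0.000416 + 0.106602 + 0.002601 + 0.000416 + 0.314945 = 0.425396
O = 0.272990 / √(0.279200 × 0.425396) = 0.272990 / 0.3446311 = 0.7921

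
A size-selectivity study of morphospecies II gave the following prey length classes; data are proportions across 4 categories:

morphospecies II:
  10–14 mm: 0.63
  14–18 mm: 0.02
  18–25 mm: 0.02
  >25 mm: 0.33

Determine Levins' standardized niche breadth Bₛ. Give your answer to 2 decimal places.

Σpᵢ² = 0.63² + 0.02² + 0.02² + 0.33² = 0.3969 + 0.0004 + 0.0004 + 0.1089 = 0.5066
B = 1 / 0.5066 = 1.9739
Bₛ = (B − 1)/(n − 1) = (1.9739 − 1)/(4 − 1) = 0.9739/3 = 0.3246

0.32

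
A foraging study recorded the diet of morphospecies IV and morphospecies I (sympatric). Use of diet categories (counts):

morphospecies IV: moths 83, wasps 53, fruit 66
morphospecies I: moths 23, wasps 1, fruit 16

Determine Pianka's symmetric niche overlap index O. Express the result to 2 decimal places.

Proportions for morphospecies IV (n=202): 83/202=0.4109, 53/202=0.2624, 66/202=0.3267
Proportions for morphospecies I (n=40): 23/40=0.5750, 1/40=0.0250, 16/40=0.4000
Σ p₁ᵢp₂ᵢ = 0.236268 + 0.006560 + 0.130680 = 0.373508
Σp_1ᵢ² = 0.4109² + 0.2624² + 0.3267² = 0.168839 + 0.068854 + 0.106733 = 0.344426
Σp_2ᵢ² = 0.5750² + 0.0250² + 0.4000² = 0.330625 + 0.000625 + 0.160000 = 0.491250
O = 0.373508 / √(0.344426 × 0.491250) = 0.373508 / 0.4113384 = 0.9080

0.91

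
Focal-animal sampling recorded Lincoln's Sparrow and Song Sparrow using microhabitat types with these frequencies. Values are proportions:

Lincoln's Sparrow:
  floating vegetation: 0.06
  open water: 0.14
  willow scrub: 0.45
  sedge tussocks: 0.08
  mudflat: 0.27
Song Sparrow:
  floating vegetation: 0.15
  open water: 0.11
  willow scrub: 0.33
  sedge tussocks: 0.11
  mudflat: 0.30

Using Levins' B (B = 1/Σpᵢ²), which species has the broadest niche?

Σp_Lincᵢ² = 0.06² + 0.14² + 0.45² + 0.08² + 0.27² = 0.0036 + 0.0196 + 0.2025 + 0.0064 + 0.0729 = 0.3050
B_Linc = 1 / 0.3050 = 3.2787
Σp_Songᵢ² = 0.15² + 0.11² + 0.33² + 0.11² + 0.30² = 0.0225 + 0.0121 + 0.1089 + 0.0121 + 0.0900 = 0.2456
B_Song = 1 / 0.2456 = 4.0717
Highest B → broadest niche (most generalist): Song Sparrow (B = 4.07).

Song Sparrow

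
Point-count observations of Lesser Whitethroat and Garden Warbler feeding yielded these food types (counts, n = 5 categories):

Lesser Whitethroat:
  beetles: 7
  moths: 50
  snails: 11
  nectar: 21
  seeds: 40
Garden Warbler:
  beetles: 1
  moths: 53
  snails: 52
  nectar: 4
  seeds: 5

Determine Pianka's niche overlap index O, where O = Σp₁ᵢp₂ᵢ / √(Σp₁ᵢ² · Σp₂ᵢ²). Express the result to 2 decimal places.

0.69

Proportions for Lesser Whitethroat (n=129): 7/129=0.0543, 50/129=0.3876, 11/129=0.0853, 21/129=0.1628, 40/129=0.3101
Proportions for Garden Warbler (n=115): 1/115=0.0087, 53/115=0.4609, 52/115=0.4522, 4/115=0.0348, 5/115=0.0435
Σ p₁ᵢp₂ᵢ = 0.000472 + 0.178645 + 0.038573 + 0.005665 + 0.013489 = 0.236844
Σp_1ᵢ² = 0.0543² + 0.3876² + 0.0853² + 0.1628² + 0.3101² = 0.002948 + 0.150234 + 0.007276 + 0.026504 + 0.096162 = 0.283124
Σp_2ᵢ² = 0.0087² + 0.4609² + 0.4522² + 0.0348² + 0.0435² = 0.000076 + 0.212429 + 0.204485 + 0.001211 + 0.001892 = 0.420093
O = 0.236844 / √(0.283124 × 0.420093) = 0.236844 / 0.3448745 = 0.6868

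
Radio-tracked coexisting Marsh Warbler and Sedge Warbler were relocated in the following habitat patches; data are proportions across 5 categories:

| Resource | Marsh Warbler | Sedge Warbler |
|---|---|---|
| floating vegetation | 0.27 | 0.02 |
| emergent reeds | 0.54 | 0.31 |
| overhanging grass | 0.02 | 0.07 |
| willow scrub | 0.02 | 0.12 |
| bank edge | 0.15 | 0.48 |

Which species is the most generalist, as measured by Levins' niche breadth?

Σp_Marsᵢ² = 0.27² + 0.54² + 0.02² + 0.02² + 0.15² = 0.0729 + 0.2916 + 0.0004 + 0.0004 + 0.0225 = 0.3878
B_Mars = 1 / 0.3878 = 2.5786
Σp_Sedgᵢ² = 0.02² + 0.31² + 0.07² + 0.12² + 0.48² = 0.0004 + 0.0961 + 0.0049 + 0.0144 + 0.2304 = 0.3462
B_Sedg = 1 / 0.3462 = 2.8885
Highest B → broadest niche (most generalist): Sedge Warbler (B = 2.89).

Sedge Warbler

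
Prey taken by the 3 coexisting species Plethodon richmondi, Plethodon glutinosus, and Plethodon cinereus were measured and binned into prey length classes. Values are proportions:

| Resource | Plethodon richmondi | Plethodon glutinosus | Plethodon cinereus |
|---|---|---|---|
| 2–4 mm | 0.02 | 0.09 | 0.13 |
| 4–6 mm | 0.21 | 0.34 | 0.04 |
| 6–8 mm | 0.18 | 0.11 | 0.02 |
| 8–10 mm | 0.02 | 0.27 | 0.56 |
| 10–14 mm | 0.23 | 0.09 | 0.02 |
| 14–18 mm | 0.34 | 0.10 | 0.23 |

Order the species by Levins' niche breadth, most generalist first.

Σp_richᵢ² = 0.02² + 0.21² + 0.18² + 0.02² + 0.23² + 0.34² = 0.0004 + 0.0441 + 0.0324 + 0.0004 + 0.0529 + 0.1156 = 0.2458
B_rich = 1 / 0.2458 = 4.0683
Σp_glutᵢ² = 0.09² + 0.34² + 0.11² + 0.27² + 0.09² + 0.10² = 0.0081 + 0.1156 + 0.0121 + 0.0729 + 0.0081 + 0.0100 = 0.2268
B_glut = 1 / 0.2268 = 4.4092
Σp_cineᵢ² = 0.13² + 0.04² + 0.02² + 0.56² + 0.02² + 0.23² = 0.0169 + 0.0016 + 0.0004 + 0.3136 + 0.0004 + 0.0529 = 0.3858
B_cine = 1 / 0.3858 = 2.5920
Ranking by B (broadest → narrowest): Plethodon glutinosus (4.41) > Plethodon richmondi (4.07) > Plethodon cinereus (2.59)

Plethodon glutinosus > Plethodon richmondi > Plethodon cinereus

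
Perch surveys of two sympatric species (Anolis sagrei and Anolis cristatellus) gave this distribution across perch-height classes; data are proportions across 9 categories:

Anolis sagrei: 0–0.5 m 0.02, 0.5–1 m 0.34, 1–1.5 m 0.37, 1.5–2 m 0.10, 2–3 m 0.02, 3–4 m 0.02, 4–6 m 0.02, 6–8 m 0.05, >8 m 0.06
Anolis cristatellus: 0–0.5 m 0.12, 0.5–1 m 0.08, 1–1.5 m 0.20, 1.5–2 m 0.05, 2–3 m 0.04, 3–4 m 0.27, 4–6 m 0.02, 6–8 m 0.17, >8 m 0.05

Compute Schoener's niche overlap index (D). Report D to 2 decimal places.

0.51

Σ|p₁ᵢ − p₂ᵢ| = 0.10 + 0.26 + 0.17 + 0.05 + 0.02 + 0.25 + 0.00 + 0.12 + 0.01 = 0.98
D = 1 − ½ × 0.98 = 1 − 0.490 = 0.5100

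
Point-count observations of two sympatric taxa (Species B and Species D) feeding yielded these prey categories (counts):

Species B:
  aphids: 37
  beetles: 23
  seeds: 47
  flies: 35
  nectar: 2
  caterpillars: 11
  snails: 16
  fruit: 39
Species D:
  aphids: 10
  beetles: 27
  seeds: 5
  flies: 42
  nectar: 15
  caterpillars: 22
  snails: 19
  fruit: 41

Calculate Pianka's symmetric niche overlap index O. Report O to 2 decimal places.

0.78

Proportions for Species B (n=210): 37/210=0.1762, 23/210=0.1095, 47/210=0.2238, 35/210=0.1667, 2/210=0.0095, 11/210=0.0524, 16/210=0.0762, 39/210=0.1857
Proportions for Species D (n=181): 10/181=0.0552, 27/181=0.1492, 5/181=0.0276, 42/181=0.2320, 15/181=0.0829, 22/181=0.1215, 19/181=0.1050, 41/181=0.2265
Σ p₁ᵢp₂ᵢ = 0.009726 + 0.016337 + 0.006177 + 0.038674 + 0.000788 + 0.006367 + 0.008001 + 0.042061 = 0.128131
Σp_1ᵢ² = 0.1762² + 0.1095² + 0.2238² + 0.1667² + 0.0095² + 0.0524² + 0.0762² + 0.1857² = 0.031046 + 0.011990 + 0.050086 + 0.027789 + 0.000090 + 0.002746 + 0.005806 + 0.034484 = 0.164037
Σp_2ᵢ² = 0.0552² + 0.1492² + 0.0276² + 0.2320² + 0.0829² + 0.1215² + 0.1050² + 0.2265² = 0.003047 + 0.022261 + 0.000762 + 0.053824 + 0.006872 + 0.014762 + 0.011025 + 0.051302 = 0.163855
O = 0.128131 / √(0.164037 × 0.163855) = 0.128131 / 0.1639460 = 0.7815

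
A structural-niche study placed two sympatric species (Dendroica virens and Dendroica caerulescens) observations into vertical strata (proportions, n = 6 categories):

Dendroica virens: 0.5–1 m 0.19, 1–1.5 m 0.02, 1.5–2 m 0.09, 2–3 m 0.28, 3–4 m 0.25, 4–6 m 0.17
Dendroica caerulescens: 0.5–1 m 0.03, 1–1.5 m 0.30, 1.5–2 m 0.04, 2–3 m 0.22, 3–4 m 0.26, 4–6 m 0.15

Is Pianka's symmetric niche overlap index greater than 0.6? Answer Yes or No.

Σ p₁ᵢp₂ᵢ = 0.0057 + 0.0060 + 0.0036 + 0.0616 + 0.0650 + 0.0255 = 0.1674
Σp_1ᵢ² = 0.19² + 0.02² + 0.09² + 0.28² + 0.25² + 0.17² = 0.0361 + 0.0004 + 0.0081 + 0.0784 + 0.0625 + 0.0289 = 0.2144
Σp_2ᵢ² = 0.03² + 0.30² + 0.04² + 0.22² + 0.26² + 0.15² = 0.0009 + 0.0900 + 0.0016 + 0.0484 + 0.0676 + 0.0225 = 0.2310
O = 0.1674 / √(0.2144 × 0.2310) = 0.1674 / 0.22255 = 0.7522
O = 0.7522 > 0.6 → Yes.

Yes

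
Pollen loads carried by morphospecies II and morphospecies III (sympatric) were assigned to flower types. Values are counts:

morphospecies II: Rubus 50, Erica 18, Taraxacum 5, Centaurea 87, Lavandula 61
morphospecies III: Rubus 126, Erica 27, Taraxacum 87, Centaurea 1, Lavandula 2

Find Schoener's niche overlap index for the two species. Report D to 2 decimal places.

0.34

Proportions for morphospecies II (n=221): 50/221=0.2262, 18/221=0.0814, 5/221=0.0226, 87/221=0.3937, 61/221=0.2760
Proportions for morphospecies III (n=243): 126/243=0.5185, 27/243=0.1111, 87/243=0.3580, 1/243=0.0041, 2/243=0.0082
Σ|p₁ᵢ − p₂ᵢ| = 0.2923 + 0.0297 + 0.3354 + 0.3896 + 0.2678 = 1.3148
D = 1 − ½ × 1.3148 = 1 − 0.65740 = 0.34260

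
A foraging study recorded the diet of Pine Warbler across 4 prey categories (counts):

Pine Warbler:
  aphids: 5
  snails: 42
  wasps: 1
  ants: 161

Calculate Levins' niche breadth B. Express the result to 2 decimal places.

1.58

Proportions for Pine Warbler (n=209): 5/209=0.0239, 42/209=0.2010, 1/209=0.0048, 161/209=0.7703
Σpᵢ² = 0.0239² + 0.2010² + 0.0048² + 0.7703² = 0.000571 + 0.040401 + 0.000023 + 0.593362 = 0.634357
B = 1 / 0.634357 = 1.5764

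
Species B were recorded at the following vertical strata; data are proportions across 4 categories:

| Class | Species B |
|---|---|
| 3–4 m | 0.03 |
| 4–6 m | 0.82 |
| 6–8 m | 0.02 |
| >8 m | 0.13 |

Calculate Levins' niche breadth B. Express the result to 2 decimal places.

1.45

Σpᵢ² = 0.03² + 0.82² + 0.02² + 0.13² = 0.0009 + 0.6724 + 0.0004 + 0.0169 = 0.6906
B = 1 / 0.6906 = 1.4480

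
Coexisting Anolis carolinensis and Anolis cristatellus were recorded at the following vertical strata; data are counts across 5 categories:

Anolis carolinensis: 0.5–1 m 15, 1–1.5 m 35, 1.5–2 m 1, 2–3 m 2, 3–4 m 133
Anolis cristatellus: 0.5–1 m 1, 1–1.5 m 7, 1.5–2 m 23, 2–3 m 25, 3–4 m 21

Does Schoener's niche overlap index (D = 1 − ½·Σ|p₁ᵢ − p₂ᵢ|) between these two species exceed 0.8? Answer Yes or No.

Proportions for Anolis carolinensis (n=186): 15/186=0.0806, 35/186=0.1882, 1/186=0.0054, 2/186=0.0108, 133/186=0.7151
Proportions for Anolis cristatellus (n=77): 1/77=0.0130, 7/77=0.0909, 23/77=0.2987, 25/77=0.3247, 21/77=0.2727
Σ|p₁ᵢ − p₂ᵢ| = 0.0676 + 0.0973 + 0.2933 + 0.3139 + 0.4424 = 1.2145
D = 1 − ½ × 1.2145 = 1 − 0.60725 = 0.39275
D = 0.39275 < 0.8 → No.

No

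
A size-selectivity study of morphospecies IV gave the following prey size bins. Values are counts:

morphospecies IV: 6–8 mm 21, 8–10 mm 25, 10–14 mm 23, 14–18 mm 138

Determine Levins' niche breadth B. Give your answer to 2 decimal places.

2.08

Proportions for morphospecies IV (n=207): 21/207=0.1014, 25/207=0.1208, 23/207=0.1111, 138/207=0.6667
Σpᵢ² = 0.1014² + 0.1208² + 0.1111² + 0.6667² = 0.010282 + 0.014593 + 0.012343 + 0.444489 = 0.481707
B = 1 / 0.481707 = 2.0760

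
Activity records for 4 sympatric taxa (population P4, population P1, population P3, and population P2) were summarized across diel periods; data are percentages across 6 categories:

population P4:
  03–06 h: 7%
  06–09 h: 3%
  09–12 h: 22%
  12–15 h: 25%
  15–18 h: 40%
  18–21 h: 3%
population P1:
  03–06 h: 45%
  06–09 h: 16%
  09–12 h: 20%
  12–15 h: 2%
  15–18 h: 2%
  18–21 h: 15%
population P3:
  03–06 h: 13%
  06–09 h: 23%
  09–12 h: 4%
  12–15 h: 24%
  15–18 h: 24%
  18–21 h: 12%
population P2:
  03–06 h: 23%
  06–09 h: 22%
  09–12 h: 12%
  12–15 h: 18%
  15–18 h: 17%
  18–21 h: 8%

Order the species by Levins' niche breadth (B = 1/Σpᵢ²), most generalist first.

Convert percentages to proportions (divide by 100).
Σp_P4ᵢ² = 0.07² + 0.03² + 0.22² + 0.25² + 0.40² + 0.03² = 0.0049 + 0.0009 + 0.0484 + 0.0625 + 0.1600 + 0.0009 = 0.2776
B_P4 = 1 / 0.2776 = 3.6023
Σp_P1ᵢ² = 0.45² + 0.16² + 0.20² + 0.02² + 0.02² + 0.15² = 0.2025 + 0.0256 + 0.0400 + 0.0004 + 0.0004 + 0.0225 = 0.2914
B_P1 = 1 / 0.2914 = 3.4317
Σp_P3ᵢ² = 0.13² + 0.23² + 0.04² + 0.24² + 0.24² + 0.12² = 0.0169 + 0.0529 + 0.0016 + 0.0576 + 0.0576 + 0.0144 = 0.2010
B_P3 = 1 / 0.2010 = 4.9751
Σp_P2ᵢ² = 0.23² + 0.22² + 0.12² + 0.18² + 0.17² + 0.08² = 0.0529 + 0.0484 + 0.0144 + 0.0324 + 0.0289 + 0.0064 = 0.1834
B_P2 = 1 / 0.1834 = 5.4526
Ranking by B (broadest → narrowest): population P2 (5.45) > population P3 (4.98) > population P4 (3.60) > population P1 (3.43)

population P2 > population P3 > population P4 > population P1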